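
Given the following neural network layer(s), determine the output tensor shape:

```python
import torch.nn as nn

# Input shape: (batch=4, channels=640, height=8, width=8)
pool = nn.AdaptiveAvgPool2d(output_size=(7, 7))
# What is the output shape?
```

Input: (4, 640, 8, 8) -> Output: (4, 640, 7, 7)

Answer: (4, 640, 7, 7)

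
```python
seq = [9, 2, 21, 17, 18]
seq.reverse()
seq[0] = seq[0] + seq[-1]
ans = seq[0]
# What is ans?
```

Trace:
`seq = [9, 2, 21, 17, 18]` → seq = [9, 2, 21, 17, 18]
`seq.reverse()` → seq = [18, 17, 21, 2, 9]
`seq[0] = seq[0] + seq[-1]` → seq = [27, 17, 21, 2, 9]
`ans = seq[0]` → ans = 27
So ans = 27

Answer: 27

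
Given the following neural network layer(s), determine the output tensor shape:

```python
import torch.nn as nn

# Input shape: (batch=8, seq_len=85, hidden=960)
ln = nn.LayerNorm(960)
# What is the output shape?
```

Input: (8, 85, 960) -> Output: (8, 85, 960)

Answer: (8, 85, 960)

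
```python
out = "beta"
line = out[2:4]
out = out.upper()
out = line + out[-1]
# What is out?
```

Trace:
`out = "beta"` → out = 'beta'
`line = out[2:4]` → line = 'ta'
`out = out.upper()` → out = 'BETA'
`out = line + out[-1]` → out = 'taA'
So out = 'taA'

Answer: 'taA'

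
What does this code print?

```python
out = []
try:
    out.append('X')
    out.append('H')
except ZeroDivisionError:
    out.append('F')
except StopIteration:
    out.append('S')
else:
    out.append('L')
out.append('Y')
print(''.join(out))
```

Execution trace: 'X' (try body) → 'H' (try body, no exception) → 'L' (else) → 'Y' (after the try/except). Output: XHLY

Answer: XHLY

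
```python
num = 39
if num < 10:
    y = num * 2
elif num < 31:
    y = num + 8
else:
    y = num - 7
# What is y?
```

Trace:
`num = 39` → num = 39
`if num < 10: ...` → num < 10 is False, num < 31 is False, take else branch → y = 32
So y = 32

Answer: 32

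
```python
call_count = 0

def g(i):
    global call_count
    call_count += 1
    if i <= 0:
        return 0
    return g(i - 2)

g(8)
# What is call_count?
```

Linear recursion stepping by 2: 5 calls from i=8 down to ≤0.

Answer: 5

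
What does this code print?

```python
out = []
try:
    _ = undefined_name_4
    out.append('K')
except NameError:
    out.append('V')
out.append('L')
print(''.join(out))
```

Execution trace: 'V' (except NameError) → 'L' (after the try/except). Output: VL

Answer: VL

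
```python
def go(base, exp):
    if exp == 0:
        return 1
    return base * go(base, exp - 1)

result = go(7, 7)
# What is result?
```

go(7, 7) = 7 * 7 * 7 * 7 * 7 * 7 * 7 = 823543

Answer: 823543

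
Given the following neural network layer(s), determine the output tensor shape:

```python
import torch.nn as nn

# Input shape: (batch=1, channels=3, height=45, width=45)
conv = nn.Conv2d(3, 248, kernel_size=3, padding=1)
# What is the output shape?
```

Input: (1, 3, 45, 45) -> Output: (1, 248, 45, 45)

Answer: (1, 248, 45, 45)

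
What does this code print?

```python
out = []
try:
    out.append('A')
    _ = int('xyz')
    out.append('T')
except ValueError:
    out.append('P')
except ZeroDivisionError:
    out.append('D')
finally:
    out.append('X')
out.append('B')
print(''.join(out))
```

Execution trace: 'A' (try body) → 'P' (except ValueError) → 'X' (finally) → 'B' (after the try/except). Output: APXB

Answer: APXB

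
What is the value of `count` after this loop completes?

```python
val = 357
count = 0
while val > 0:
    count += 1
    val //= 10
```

Count digits by repeated division by 10
`count` takes the values: 0 → 1 → 2 → 3

Answer: 3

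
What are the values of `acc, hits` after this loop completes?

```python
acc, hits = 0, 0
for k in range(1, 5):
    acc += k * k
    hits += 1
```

Sum of squares and count
`acc, hits` takes the values: (0, 0) → (1, 0) → (1, 1) → (5, 1) → (5, 2) → (14, 2) → (14, 3) → (30, 3) → (30, 4)

Answer: 30, 4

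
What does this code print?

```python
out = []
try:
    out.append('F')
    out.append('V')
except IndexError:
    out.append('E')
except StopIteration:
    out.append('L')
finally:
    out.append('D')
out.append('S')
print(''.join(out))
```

Execution trace: 'F' (try body) → 'V' (try body, no exception) → 'D' (finally) → 'S' (after the try/except). Output: FVDS

Answer: FVDS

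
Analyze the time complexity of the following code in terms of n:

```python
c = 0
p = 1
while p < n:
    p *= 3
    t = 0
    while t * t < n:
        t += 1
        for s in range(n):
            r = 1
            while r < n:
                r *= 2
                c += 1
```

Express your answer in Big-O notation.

Each loop level contributes: log n × √n × n × log n. Multiplying the contributions gives O(n√n log² n).

Answer: O(n√n log² n)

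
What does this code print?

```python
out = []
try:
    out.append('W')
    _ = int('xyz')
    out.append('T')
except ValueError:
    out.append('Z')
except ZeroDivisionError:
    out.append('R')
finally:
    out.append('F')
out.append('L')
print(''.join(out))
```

Execution trace: 'W' (try body) → 'Z' (except ValueError) → 'F' (finally) → 'L' (after the try/except). Output: WZFL

Answer: WZFL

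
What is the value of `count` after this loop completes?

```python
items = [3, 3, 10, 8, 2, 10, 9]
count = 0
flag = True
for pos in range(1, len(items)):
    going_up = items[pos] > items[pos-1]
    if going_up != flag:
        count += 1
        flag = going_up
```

Count direction changes in [3, 3, 10, 8, 2, 10, 9]
`count` takes the values: 0 → 1 → 2 → 3 → 4 → 5

Answer: 5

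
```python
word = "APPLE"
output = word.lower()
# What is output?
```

Trace:
`word = "APPLE"` → word = 'APPLE'
`output = word.lower()` → output = 'apple'
So output = 'apple'

Answer: 'apple'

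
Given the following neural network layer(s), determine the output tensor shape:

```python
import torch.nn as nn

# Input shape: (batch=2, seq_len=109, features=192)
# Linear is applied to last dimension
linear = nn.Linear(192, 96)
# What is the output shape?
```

Input: (2, 109, 192) -> Output: (2, 109, 96)

Answer: (2, 109, 96)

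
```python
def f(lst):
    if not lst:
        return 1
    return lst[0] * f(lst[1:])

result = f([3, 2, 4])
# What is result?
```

Product over [3, 2, 4] = 3 * 2 * 4 = 24

Answer: 24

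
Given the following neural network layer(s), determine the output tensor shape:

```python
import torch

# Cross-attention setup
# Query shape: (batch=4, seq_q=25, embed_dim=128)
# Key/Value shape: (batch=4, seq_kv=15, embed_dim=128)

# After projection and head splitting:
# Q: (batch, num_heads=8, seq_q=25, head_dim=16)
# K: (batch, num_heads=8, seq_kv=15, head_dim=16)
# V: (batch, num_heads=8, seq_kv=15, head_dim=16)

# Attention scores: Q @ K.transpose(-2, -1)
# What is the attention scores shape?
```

Input: (4, 25, 128) -> Output: (4, 8, 25, 15)

Answer: (4, 8, 25, 15)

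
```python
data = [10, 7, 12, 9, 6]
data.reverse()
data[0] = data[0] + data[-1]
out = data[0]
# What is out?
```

Trace:
`data = [10, 7, 12, 9, 6]` → data = [10, 7, 12, 9, 6]
`data.reverse()` → data = [6, 9, 12, 7, 10]
`data[0] = data[0] + data[-1]` → data = [16, 9, 12, 7, 10]
`out = data[0]` → out = 16
So out = 16

Answer: 16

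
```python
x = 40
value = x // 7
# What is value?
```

Trace:
`x = 40` → x = 40
`value = x // 7` → value = 5
So value = 5

Answer: 5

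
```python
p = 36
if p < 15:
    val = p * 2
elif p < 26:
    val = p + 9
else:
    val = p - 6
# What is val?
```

Trace:
`p = 36` → p = 36
`if p < 15: ...` → p < 15 is False, p < 26 is False, take else branch → val = 30
So val = 30

Answer: 30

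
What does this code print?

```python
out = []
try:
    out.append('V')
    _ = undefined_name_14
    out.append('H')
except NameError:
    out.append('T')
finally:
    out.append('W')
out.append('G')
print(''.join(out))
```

Execution trace: 'V' (try body) → 'T' (except NameError) → 'W' (finally) → 'G' (after the try/except). Output: VTWG

Answer: VTWG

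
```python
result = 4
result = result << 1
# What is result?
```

Trace:
`result = 4` → result = 4
`result = result << 1` → result = 8
So result = 8

Answer: 8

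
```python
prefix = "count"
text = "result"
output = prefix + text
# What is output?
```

Trace:
`prefix = "count"` → prefix = 'count'
`text = "result"` → text = 'result'
`output = prefix + text` → output = 'countresult'
So output = 'countresult'

Answer: 'countresult'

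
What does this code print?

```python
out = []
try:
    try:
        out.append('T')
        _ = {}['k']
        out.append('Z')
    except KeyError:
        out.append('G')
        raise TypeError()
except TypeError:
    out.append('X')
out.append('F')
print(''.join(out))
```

Execution trace: 'T' (inner try body) → 'G' (inner except KeyError) → 'X' (outer except TypeError) → 'F' (after the try/except). Output: TGXF

Answer: TGXF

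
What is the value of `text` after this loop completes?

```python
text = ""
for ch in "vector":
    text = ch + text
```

Reverse 'vector'
`text` takes the values: "" → "v" → "ev" → "cev" → "tcev" → "otcev" → "rotcev"

Answer: "rotcev"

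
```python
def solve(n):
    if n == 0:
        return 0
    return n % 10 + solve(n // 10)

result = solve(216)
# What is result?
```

Sum of digits of 216: 6 + 1 + 2 = 9

Answer: 9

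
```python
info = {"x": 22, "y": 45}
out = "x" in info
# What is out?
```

Trace:
`info = {"x": 22, "y": 45}` → info = {'x': 22, 'y': 45}
`out = "x" in info` → out = True
So out = True

Answer: True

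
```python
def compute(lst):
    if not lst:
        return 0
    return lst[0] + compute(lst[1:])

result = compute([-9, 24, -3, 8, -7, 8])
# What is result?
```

(-9) + 24 + (-3) + 8 + (-7) + 8 + 0 = 21

Answer: 21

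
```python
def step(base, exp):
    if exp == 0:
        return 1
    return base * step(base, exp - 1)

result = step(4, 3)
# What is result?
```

step(4, 3) = 4 * 4 * 4 = 64

Answer: 64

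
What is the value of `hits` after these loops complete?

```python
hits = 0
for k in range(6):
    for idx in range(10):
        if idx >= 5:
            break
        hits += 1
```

Inner breaks at 5, outer runs 6 times
`hits` takes the values: 0 → 1 → 2 → 3 → 4 → 5 → 6 → 7 → 8 → 9 → 10 → 11 → 12 → 13 → 14 → 15 → 16 → 17 → 18 → 19 → 20 → 21 → 22 → 23 → 24 → 25 → 26 → 27 → 28 → 29 → 30

Answer: 30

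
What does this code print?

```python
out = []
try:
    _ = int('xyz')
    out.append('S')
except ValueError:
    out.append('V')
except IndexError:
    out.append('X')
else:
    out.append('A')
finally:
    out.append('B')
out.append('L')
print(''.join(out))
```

Execution trace: 'V' (except ValueError) → 'B' (finally) → 'L' (after the try/except). Output: VBL

Answer: VBL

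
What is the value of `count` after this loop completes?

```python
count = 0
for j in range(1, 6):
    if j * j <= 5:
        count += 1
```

Count numbers where j² ≤ 5
`count` takes the values: 0 → 1 → 2

Answer: 2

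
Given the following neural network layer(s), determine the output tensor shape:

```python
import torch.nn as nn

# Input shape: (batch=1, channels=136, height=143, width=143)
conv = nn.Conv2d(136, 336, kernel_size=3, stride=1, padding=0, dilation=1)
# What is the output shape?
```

Input: (1, 136, 143, 143) -> Output: (1, 336, 141, 141)

Answer: (1, 336, 141, 141)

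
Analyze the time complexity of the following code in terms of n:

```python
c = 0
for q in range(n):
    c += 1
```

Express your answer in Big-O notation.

Each loop level contributes: n. Multiplying the contributions gives O(n).

Answer: O(n)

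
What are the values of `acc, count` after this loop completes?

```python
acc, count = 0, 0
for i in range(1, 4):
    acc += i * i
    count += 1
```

Sum of squares and count
`acc, count` takes the values: (0, 0) → (1, 0) → (1, 1) → (5, 1) → (5, 2) → (14, 2) → (14, 3)

Answer: 14, 3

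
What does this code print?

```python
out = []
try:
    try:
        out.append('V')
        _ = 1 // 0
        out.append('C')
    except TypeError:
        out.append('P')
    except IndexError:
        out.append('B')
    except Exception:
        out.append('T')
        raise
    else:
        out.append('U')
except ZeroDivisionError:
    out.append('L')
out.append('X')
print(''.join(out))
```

Execution trace: 'V' (inner try body) → 'T' (inner except Exception) → 'L' (outer except ZeroDivisionError) → 'X' (after the try/except). Output: VTLX

Answer: VTLX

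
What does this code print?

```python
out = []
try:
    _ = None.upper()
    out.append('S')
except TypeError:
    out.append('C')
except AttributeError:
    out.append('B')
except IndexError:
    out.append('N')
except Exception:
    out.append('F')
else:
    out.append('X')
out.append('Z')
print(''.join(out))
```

Execution trace: 'B' (except AttributeError) → 'Z' (after the try/except). Output: BZ

Answer: BZ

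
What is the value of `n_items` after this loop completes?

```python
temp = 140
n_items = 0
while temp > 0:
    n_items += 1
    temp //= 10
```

Count digits by repeated division by 10
`n_items` takes the values: 0 → 1 → 2 → 3

Answer: 3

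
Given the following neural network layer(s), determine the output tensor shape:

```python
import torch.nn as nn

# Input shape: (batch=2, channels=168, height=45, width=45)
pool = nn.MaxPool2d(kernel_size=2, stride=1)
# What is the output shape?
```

Input: (2, 168, 45, 45) -> Output: (2, 168, 44, 44)

Answer: (2, 168, 44, 44)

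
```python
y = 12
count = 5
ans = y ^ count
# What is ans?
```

Trace:
`y = 12` → y = 12
`count = 5` → count = 5
`ans = y ^ count` → ans = 9
So ans = 9

Answer: 9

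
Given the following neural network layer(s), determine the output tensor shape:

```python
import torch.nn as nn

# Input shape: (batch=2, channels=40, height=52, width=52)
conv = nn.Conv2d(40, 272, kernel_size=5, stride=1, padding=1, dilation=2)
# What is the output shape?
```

Input: (2, 40, 52, 52) -> Output: (2, 272, 46, 46)

Answer: (2, 272, 46, 46)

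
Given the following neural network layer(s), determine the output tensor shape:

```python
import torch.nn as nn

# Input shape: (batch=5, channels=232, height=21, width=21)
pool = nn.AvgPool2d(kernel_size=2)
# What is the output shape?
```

Input: (5, 232, 21, 21) -> Output: (5, 232, 10, 10)

Answer: (5, 232, 10, 10)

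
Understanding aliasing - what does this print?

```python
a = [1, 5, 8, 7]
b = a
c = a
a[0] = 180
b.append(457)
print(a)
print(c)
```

Key concept: multiple aliases.
Step by step:
`a = [1, 5, 8, 7]` → a = [1, 5, 8, 7]
`b = a` → b = [1, 5, 8, 7] (same object as a)
`c = a` → c = [1, 5, 8, 7] (same object as a, b)
`a[0] = 180` → a = [180, 5, 8, 7] (same object as b, c); b = [180, 5, 8, 7] (same object as a, c); c = [180, 5, 8, 7] (same object as a, b)
`b.append(457)` → a = [180, 5, 8, 7, 457] (same object as b, c); b = [180, 5, 8, 7, 457] (same object as a, c); c = [180, 5, 8, 7, 457] (same object as a, b)
`print(a)` → prints [180, 5, 8, 7, 457]
`print(c)` → prints [180, 5, 8, 7, 457]

Answer:
[180, 5, 8, 7, 457]
[180, 5, 8, 7, 457]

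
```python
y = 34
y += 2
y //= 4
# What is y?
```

Trace:
`y = 34` → y = 34
`y += 2` → y = 36
`y //= 4` → y = 9
So y = 9

Answer: 9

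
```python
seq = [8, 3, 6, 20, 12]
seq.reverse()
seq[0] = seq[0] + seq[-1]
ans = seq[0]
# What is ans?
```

Trace:
`seq = [8, 3, 6, 20, 12]` → seq = [8, 3, 6, 20, 12]
`seq.reverse()` → seq = [12, 20, 6, 3, 8]
`seq[0] = seq[0] + seq[-1]` → seq = [20, 20, 6, 3, 8]
`ans = seq[0]` → ans = 20
So ans = 20

Answer: 20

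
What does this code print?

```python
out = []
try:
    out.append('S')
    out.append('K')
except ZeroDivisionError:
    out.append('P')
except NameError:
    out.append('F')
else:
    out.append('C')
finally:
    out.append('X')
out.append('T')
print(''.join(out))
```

Execution trace: 'S' (try body) → 'K' (try body, no exception) → 'C' (else) → 'X' (finally) → 'T' (after the try/except). Output: SKCXT

Answer: SKCXT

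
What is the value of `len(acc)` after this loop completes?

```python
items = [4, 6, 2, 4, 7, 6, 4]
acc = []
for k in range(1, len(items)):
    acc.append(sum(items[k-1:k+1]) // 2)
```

Number of 2-element averages
`acc` takes the values: [] → [5] → [5, 4] → [5, 4, 3] → [5, 4, 3, 5] → [5, 4, 3, 5, 6] → [5, 4, 3, 5, 6, 5]
So `len(acc)` = 6

Answer: 6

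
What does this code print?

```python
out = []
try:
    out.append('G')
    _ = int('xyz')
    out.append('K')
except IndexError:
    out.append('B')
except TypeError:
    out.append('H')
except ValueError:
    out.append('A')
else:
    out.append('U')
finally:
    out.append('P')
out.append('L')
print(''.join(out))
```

Execution trace: 'G' (try body) → 'A' (except ValueError) → 'P' (finally) → 'L' (after the try/except). Output: GAPL

Answer: GAPL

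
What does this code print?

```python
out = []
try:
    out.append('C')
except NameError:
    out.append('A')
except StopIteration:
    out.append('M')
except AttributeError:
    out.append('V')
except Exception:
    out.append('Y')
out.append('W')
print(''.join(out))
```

Execution trace: 'C' (try body, no exception) → 'W' (after the try/except). Output: CW

Answer: CW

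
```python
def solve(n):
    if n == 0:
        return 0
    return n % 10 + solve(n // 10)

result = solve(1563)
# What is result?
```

Sum of digits of 1563: 3 + 6 + 5 + 1 = 15

Answer: 15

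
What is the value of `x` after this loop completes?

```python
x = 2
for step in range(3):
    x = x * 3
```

Multiply by 3, 3 times: 2 * 3^3 = 54
`x` takes the values: 2 → 6 → 18 → 54

Answer: 54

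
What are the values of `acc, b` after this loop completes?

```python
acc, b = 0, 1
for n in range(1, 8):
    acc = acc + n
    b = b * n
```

Sum and factorial of 1 to 7
`acc, b` takes the values: (0, 1) → (1, 1) → (3, 1) → (3, 2) → (6, 2) → (6, 6) → (10, 6) → (10, 24) → (15, 24) → (15, 120) → (21, 120) → (21, 720) → (28, 720) → (28, 5040)

Answer: 28, 5040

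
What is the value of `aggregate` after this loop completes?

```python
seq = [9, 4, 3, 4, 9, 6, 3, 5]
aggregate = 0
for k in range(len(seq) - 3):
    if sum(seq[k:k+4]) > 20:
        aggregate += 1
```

Count windows with sum > 20
`aggregate` takes the values: 0 → 1 → 2 → 3

Answer: 3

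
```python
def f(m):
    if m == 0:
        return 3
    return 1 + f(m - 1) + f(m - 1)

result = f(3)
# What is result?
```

f(m) = 1 + 2·f(m-1), f(0)=3. Closed form: (3+1)·2^3 - 1 = 31.

Answer: 31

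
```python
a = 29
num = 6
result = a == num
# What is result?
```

Trace:
`a = 29` → a = 29
`num = 6` → num = 6
`result = a == num` → result = False
So result = False

Answer: False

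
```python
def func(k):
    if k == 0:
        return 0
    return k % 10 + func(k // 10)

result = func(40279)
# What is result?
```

Sum of digits of 40279: 9 + 7 + 2 + 0 + 4 = 22

Answer: 22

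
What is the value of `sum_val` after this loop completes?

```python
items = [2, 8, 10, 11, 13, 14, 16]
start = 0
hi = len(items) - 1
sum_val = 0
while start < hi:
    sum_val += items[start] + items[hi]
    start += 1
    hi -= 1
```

Sum of pairs from ends
`sum_val` takes the values: 0 → 18 → 40 → 63

Answer: 63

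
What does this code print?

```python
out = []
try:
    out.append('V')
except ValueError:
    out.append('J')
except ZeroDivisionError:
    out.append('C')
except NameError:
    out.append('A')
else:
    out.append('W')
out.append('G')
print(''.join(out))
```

Execution trace: 'V' (try body, no exception) → 'W' (else) → 'G' (after the try/except). Output: VWG

Answer: VWG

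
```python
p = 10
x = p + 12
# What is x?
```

Trace:
`p = 10` → p = 10
`x = p + 12` → x = 22
So x = 22

Answer: 22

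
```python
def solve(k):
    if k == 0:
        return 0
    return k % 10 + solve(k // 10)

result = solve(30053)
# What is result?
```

Sum of digits of 30053: 3 + 5 + 0 + 0 + 3 = 11

Answer: 11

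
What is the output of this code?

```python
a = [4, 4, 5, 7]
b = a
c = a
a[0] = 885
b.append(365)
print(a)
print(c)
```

Key concept: multiple aliases.
Step by step:
`a = [4, 4, 5, 7]` → a = [4, 4, 5, 7]
`b = a` → b = [4, 4, 5, 7] (same object as a)
`c = a` → c = [4, 4, 5, 7] (same object as a, b)
`a[0] = 885` → a = [885, 4, 5, 7] (same object as b, c); b = [885, 4, 5, 7] (same object as a, c); c = [885, 4, 5, 7] (same object as a, b)
`b.append(365)` → a = [885, 4, 5, 7, 365] (same object as b, c); b = [885, 4, 5, 7, 365] (same object as a, c); c = [885, 4, 5, 7, 365] (same object as a, b)
`print(a)` → prints [885, 4, 5, 7, 365]
`print(c)` → prints [885, 4, 5, 7, 365]

Answer:
[885, 4, 5, 7, 365]
[885, 4, 5, 7, 365]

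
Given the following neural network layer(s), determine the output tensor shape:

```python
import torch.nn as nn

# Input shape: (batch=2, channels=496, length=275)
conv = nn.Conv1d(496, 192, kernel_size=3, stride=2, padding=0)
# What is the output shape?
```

Input: (2, 496, 275) -> Output: (2, 192, 137)

Answer: (2, 192, 137)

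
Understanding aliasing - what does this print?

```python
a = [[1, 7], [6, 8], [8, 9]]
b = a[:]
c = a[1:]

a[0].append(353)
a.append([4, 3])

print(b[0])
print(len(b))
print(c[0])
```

Key concept: slice with nested mutation.
Step by step:
`a = [[1, 7], [6, 8], [8, 9]]` → a = [[1, 7], [6, 8], [8, 9]]
`b = a[:]` → b = [[1, 7], [6, 8], [8, 9]]
`c = a[1:]` → c = [[6, 8], [8, 9]]
`a[0].append(353)` → a = [[1, 7, 353], [6, 8], [8, 9]]; b = [[1, 7, 353], [6, 8], [8, 9]]
`a.append([4, 3])` → a = [[1, 7, 353], [6, 8], [8, 9], [4, 3]]
`print(b[0])` → prints [1, 7, 353]
`print(len(b))` → prints 3
`print(c[0])` → prints [6, 8]

Answer:
[1, 7, 353]
3
[6, 8]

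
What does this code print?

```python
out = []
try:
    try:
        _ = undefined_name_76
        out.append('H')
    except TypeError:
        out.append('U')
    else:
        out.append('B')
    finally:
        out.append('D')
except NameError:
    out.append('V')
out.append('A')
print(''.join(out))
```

Execution trace: 'D' (finally) → 'V' (outer except NameError) → 'A' (after the try/except). Output: DVA

Answer: DVA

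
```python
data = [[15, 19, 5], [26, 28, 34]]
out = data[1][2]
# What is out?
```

Trace:
`data = [[15, 19, 5], [26, 28, 34]]` → data = [[15, 19, 5], [26, 28, 34]]
`out = data[1][2]` → out = 34
So out = 34

Answer: 34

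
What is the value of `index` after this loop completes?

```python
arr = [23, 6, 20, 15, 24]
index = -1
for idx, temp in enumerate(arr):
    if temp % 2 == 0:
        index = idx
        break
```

First even number index in [23, 6, 20, 15, 24]
`index` takes the values: -1 → 1

Answer: 1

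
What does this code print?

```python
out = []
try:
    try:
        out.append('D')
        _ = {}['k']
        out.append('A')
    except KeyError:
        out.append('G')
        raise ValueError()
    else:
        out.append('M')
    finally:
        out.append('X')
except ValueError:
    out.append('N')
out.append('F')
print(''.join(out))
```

Execution trace: 'D' (inner try body) → 'G' (inner except KeyError) → 'X' (inner finally) → 'N' (outer except ValueError) → 'F' (after the try/except). Output: DGXNF

Answer: DGXNF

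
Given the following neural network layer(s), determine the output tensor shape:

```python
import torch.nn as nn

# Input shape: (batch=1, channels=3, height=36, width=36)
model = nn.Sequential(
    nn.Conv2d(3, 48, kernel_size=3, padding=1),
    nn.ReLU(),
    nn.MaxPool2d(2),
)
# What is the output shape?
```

Input: (1, 3, 36, 36) -> after Conv2d: (1, 48, 36, 36) -> after ReLU: (1, 48, 36, 36) -> Output: (1, 48, 18, 18)

Answer: (1, 48, 18, 18)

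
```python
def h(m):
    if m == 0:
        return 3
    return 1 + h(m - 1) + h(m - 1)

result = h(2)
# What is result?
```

h(m) = 1 + 2·h(m-1), h(0)=3. Closed form: (3+1)·2^2 - 1 = 15.

Answer: 15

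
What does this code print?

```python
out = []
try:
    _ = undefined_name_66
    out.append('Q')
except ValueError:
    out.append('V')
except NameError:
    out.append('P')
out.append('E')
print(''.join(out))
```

Execution trace: 'P' (except NameError) → 'E' (after the try/except). Output: PE

Answer: PE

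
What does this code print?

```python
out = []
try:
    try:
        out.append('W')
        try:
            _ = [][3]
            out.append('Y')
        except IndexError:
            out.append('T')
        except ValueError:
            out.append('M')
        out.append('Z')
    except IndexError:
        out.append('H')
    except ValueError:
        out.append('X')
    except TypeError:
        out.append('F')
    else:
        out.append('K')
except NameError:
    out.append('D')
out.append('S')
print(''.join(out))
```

Execution trace: 'W' (try body) → 'T' (inner except IndexError) → 'Z' (try body, no exception) → 'K' (else) → 'S' (after the try/except). Output: WTZKS

Answer: WTZKS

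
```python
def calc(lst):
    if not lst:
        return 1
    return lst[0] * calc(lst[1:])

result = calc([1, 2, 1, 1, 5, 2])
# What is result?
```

Product over [1, 2, 1, 1, 5, 2] = 1 * 2 * 1 * 1 * 5 * 2 = 20

Answer: 20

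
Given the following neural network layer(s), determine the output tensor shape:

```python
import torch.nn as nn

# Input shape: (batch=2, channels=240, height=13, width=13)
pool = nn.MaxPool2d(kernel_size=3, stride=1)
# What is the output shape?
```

Input: (2, 240, 13, 13) -> Output: (2, 240, 11, 11)

Answer: (2, 240, 11, 11)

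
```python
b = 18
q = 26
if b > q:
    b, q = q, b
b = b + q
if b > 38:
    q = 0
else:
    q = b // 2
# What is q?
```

Trace:
`b = 18` → b = 18
`q = 26` → q = 26
`if b > q: ...` → b > q is False → no variable changes
`b = b + q` → b = 44
`if b > 38: ...` → b > 38 is True → q = 0
So q = 0

Answer: 0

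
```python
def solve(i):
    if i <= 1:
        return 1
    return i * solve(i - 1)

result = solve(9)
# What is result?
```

solve(9) = 9 * 8 * 7 * 6 * 5 * 4 * 3 * 2 * 1 = 362880

Answer: 362880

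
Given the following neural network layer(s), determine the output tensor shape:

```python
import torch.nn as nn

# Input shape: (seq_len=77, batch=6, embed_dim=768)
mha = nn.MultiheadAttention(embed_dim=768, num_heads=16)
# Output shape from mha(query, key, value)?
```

Input: (77, 6, 768) -> Output: (77, 6, 768)

Answer: (77, 6, 768)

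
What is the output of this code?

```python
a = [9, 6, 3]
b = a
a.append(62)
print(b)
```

Key concept: basic list aliasing.
Step by step:
`a = [9, 6, 3]` → a = [9, 6, 3]
`b = a` → b = [9, 6, 3] (same object as a)
`a.append(62)` → a = [9, 6, 3, 62] (same object as b); b = [9, 6, 3, 62] (same object as a)
`print(b)` → prints [9, 6, 3, 62]

Answer: [9, 6, 3, 62]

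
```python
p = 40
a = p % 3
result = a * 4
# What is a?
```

Trace:
`p = 40` → p = 40
`a = p % 3` → a = 1
`result = a * 4` → result = 4
So a = 1

Answer: 1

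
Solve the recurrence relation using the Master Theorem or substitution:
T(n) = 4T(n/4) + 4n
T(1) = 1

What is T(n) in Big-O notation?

By Master Theorem: a=4, b=4, f(n)=4n. Since log_4(4) = 1 and f(n) = Θ(n^1), Case 2 applies. T(n) = O(n log n).

Answer: O(n log n)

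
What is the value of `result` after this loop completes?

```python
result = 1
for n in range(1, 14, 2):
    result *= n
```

Product of 1, 3, 5, ... up to 13
`result` takes the values: 1 → 3 → 15 → 105 → 945 → 10395 → 135135

Answer: 135135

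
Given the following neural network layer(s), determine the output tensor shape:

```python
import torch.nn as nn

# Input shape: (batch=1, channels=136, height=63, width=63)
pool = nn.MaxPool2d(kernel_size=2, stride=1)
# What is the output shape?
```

Input: (1, 136, 63, 63) -> Output: (1, 136, 62, 62)

Answer: (1, 136, 62, 62)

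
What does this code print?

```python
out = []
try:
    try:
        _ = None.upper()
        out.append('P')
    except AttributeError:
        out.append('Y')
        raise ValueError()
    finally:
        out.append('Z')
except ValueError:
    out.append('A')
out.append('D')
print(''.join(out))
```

Execution trace: 'Y' (inner except AttributeError) → 'Z' (inner finally) → 'A' (outer except ValueError) → 'D' (after the try/except). Output: YZAD

Answer: YZAD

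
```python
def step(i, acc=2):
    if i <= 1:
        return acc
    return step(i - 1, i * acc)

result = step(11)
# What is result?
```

Accumulator trace (n, acc): (11, 2) -> (10, 22) -> (9, 220) -> (8, 1980) -> (7, 15840) -> (6, 110880) -> (5, 665280) -> (4, 3326400) -> (3, 13305600) -> (2, 39916800) -> (1, 79833600) -> return 79833600

Answer: 79833600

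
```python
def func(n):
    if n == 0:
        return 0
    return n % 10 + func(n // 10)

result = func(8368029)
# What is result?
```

Sum of digits of 8368029: 9 + 2 + 0 + 8 + 6 + 3 + 8 = 36

Answer: 36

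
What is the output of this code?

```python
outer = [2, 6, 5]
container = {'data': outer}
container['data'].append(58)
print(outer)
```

Key concept: dict holds reference to list.
Step by step:
`outer = [2, 6, 5]` → outer = [2, 6, 5]
`container = {'data': outer}` → container = {'data': [2, 6, 5]}
`container['data'].append(58)` → outer = [2, 6, 5, 58]; container = {'data': [2, 6, 5, 58]}
`print(outer)` → prints [2, 6, 5, 58]

Answer: [2, 6, 5, 58]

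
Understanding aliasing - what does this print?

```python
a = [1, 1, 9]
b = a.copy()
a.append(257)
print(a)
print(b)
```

Key concept: list.copy() creates independent copy.
Step by step:
`a = [1, 1, 9]` → a = [1, 1, 9]
`b = a.copy()` → b = [1, 1, 9]
`a.append(257)` → a = [1, 1, 9, 257]
`print(a)` → prints [1, 1, 9, 257]
`print(b)` → prints [1, 1, 9]

Answer:
[1, 1, 9, 257]
[1, 1, 9]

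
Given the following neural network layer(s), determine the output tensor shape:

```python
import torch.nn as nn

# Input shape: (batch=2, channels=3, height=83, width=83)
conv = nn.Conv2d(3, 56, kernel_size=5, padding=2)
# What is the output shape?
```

Input: (2, 3, 83, 83) -> Output: (2, 56, 83, 83)

Answer: (2, 56, 83, 83)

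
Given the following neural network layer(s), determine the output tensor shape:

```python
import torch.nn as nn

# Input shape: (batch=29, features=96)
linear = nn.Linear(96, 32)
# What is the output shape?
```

Input: (29, 96) -> Output: (29, 32)

Answer: (29, 32)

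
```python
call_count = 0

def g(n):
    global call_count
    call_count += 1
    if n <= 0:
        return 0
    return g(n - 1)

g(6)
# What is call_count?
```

Linear recursion stepping by 1: 7 calls from n=6 down to ≤0.

Answer: 7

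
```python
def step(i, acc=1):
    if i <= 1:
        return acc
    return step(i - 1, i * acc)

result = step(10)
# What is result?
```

Accumulator trace (n, acc): (10, 1) -> (9, 10) -> (8, 90) -> (7, 720) -> (6, 5040) -> (5, 30240) -> (4, 151200) -> (3, 604800) -> (2, 1814400) -> (1, 3628800) -> return 3628800

Answer: 3628800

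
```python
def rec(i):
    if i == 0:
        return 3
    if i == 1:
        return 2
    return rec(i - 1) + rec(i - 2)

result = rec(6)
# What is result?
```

Build up from base cases: rec(0)=3, rec(1)=2, rec(2)=5, rec(3)=7, rec(4)=12, rec(5)=19, rec(6)=31

Answer: 31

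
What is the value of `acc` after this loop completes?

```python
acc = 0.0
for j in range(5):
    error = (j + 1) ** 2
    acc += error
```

Sum of squared losses 1² + 2² + ... + 5²
`acc` takes the values: 0.0 → 1.0 → 5.0 → 14.0 → 30.0 → 55.0

Answer: 55.0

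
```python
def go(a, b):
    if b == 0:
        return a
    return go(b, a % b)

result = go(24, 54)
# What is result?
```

go(24, 54) -> go(54, 24) -> go(24, 6) -> go(6, 0) -> 6

Answer: 6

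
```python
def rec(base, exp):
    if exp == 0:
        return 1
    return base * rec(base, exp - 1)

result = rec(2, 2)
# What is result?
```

rec(2, 2) = 2 * 2 = 4

Answer: 4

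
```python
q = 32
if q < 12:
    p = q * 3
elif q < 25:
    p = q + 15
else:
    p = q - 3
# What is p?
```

Trace:
`q = 32` → q = 32
`if q < 12: ...` → q < 12 is False, q < 25 is False, take else branch → p = 29
So p = 29

Answer: 29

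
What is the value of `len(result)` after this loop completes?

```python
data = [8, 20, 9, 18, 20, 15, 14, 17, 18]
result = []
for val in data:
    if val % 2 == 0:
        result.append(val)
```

Count even numbers in [8, 20, 9, 18, 20, 15, 14, 17, 18]
`result` takes the values: [] → [8] → [8, 20] → [8, 20, 18] → [8, 20, 18, 20] → [8, 20, 18, 20, 14] → [8, 20, 18, 20, 14, 18]
So `len(result)` = 6

Answer: 6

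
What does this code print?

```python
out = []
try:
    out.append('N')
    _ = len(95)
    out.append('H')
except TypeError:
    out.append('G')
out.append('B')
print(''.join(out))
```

Execution trace: 'N' (try body) → 'G' (except TypeError) → 'B' (after the try/except). Output: NGB

Answer: NGB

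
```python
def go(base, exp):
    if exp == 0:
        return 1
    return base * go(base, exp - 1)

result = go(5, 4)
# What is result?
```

go(5, 4) = 5 * 5 * 5 * 5 = 625

Answer: 625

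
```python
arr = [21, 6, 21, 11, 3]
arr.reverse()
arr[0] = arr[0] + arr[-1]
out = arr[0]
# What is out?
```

Trace:
`arr = [21, 6, 21, 11, 3]` → arr = [21, 6, 21, 11, 3]
`arr.reverse()` → arr = [3, 11, 21, 6, 21]
`arr[0] = arr[0] + arr[-1]` → arr = [24, 11, 21, 6, 21]
`out = arr[0]` → out = 24
So out = 24

Answer: 24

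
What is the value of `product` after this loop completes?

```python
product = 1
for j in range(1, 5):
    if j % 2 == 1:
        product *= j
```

Product of odd numbers 1 to 4
`product` takes the values: 1 → 3

Answer: 3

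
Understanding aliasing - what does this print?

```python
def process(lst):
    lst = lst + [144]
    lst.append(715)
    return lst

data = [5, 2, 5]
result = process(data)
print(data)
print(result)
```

Key concept: rebinding parameter vs mutation.
Step by step:
`data = [5, 2, 5]` → data = [5, 2, 5]
`result = process(data)` → result = [5, 2, 5, 144, 715]
`print(data)` → prints [5, 2, 5]
`print(result)` → prints [5, 2, 5, 144, 715]

Answer:
[5, 2, 5]
[5, 2, 5, 144, 715]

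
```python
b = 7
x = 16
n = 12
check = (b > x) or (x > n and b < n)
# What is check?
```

Trace:
`b = 7` → b = 7
`x = 16` → x = 16
`n = 12` → n = 12
`check = (b > x) or (x > n and b < n)` → check = True
So check = True

Answer: True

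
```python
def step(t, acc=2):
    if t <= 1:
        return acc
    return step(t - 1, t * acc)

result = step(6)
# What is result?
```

Accumulator trace (n, acc): (6, 2) -> (5, 12) -> (4, 60) -> (3, 240) -> (2, 720) -> (1, 1440) -> return 1440

Answer: 1440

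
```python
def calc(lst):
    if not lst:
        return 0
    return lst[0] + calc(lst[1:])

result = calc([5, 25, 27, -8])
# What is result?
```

5 + 25 + 27 + (-8) + 0 = 49

Answer: 49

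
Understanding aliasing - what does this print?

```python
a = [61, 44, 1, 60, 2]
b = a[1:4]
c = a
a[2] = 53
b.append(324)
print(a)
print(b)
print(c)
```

Key concept: slice vs alias.
Step by step:
`a = [61, 44, 1, 60, 2]` → a = [61, 44, 1, 60, 2]
`b = a[1:4]` → b = [44, 1, 60]
`c = a` → c = [61, 44, 1, 60, 2] (same object as a)
`a[2] = 53` → a = [61, 44, 53, 60, 2] (same object as c); c = [61, 44, 53, 60, 2] (same object as a)
`b.append(324)` → b = [44, 1, 60, 324]
`print(a)` → prints [61, 44, 53, 60, 2]
`print(b)` → prints [44, 1, 60, 324]
`print(c)` → prints [61, 44, 53, 60, 2]

Answer:
[61, 44, 53, 60, 2]
[44, 1, 60, 324]
[61, 44, 53, 60, 2]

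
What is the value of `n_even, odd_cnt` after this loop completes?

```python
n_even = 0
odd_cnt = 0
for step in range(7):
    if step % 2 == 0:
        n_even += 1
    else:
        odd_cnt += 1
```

Count evens and odds in range(7)
`n_even, odd_cnt` takes the values: (0, 0) → (1, 0) → (1, 1) → (2, 1) → (2, 2) → (3, 2) → (3, 3) → (4, 3)

Answer: 4, 3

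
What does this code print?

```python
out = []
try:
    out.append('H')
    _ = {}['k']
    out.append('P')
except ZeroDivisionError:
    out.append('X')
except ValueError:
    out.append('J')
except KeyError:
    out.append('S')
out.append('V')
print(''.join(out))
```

Execution trace: 'H' (try body) → 'S' (except KeyError) → 'V' (after the try/except). Output: HSV

Answer: HSV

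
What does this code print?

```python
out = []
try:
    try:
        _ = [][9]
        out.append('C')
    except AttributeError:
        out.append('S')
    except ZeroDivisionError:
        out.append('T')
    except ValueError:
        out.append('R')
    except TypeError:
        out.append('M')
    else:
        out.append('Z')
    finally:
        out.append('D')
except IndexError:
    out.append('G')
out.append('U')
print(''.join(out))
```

Execution trace: 'D' (finally) → 'G' (outer except IndexError) → 'U' (after the try/except). Output: DGU

Answer: DGU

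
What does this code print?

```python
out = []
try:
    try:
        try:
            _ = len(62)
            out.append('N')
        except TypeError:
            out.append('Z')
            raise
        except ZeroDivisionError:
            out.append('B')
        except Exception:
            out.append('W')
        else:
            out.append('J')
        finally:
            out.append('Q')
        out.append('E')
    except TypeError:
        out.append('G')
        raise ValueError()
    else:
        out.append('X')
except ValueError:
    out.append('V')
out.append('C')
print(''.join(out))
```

Execution trace: 'Z' (inner except TypeError) → 'Q' (inner finally) → 'G' (except TypeError) → 'V' (outer except ValueError) → 'C' (after the try/except). Output: ZQGVC

Answer: ZQGVC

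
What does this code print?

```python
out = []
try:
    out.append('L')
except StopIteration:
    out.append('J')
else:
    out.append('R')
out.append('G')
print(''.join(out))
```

Execution trace: 'L' (try body, no exception) → 'R' (else) → 'G' (after the try/except). Output: LRG

Answer: LRG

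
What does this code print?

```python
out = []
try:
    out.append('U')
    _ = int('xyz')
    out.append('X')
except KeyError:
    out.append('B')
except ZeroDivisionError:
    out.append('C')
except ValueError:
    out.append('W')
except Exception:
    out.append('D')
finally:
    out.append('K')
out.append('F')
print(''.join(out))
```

Execution trace: 'U' (try body) → 'W' (except ValueError) → 'K' (finally) → 'F' (after the try/except). Output: UWKF

Answer: UWKF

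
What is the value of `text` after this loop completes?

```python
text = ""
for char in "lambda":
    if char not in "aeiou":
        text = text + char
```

Remove vowels from 'lambda'
`text` takes the values: "" → "l" → "lm" → "lmb" → "lmbd"

Answer: "lmbd"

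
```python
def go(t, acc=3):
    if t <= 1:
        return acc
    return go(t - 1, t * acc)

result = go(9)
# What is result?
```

Accumulator trace (n, acc): (9, 3) -> (8, 27) -> (7, 216) -> (6, 1512) -> (5, 9072) -> (4, 45360) -> (3, 181440) -> (2, 544320) -> (1, 1088640) -> return 1088640

Answer: 1088640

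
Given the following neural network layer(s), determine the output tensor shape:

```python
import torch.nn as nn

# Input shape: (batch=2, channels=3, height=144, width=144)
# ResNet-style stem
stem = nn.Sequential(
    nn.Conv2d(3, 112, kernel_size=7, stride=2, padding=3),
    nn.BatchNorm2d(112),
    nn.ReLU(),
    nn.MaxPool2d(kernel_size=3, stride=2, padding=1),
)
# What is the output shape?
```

Input: (2, 3, 144, 144) -> after Conv2d 7x7 stride=2: (2, 112, 72, 72) -> Output: (2, 112, 36, 36)

Answer: (2, 112, 36, 36)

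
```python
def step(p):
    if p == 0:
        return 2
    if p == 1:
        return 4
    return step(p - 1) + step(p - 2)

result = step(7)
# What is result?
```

Build up from base cases: step(0)=2, step(1)=4, step(2)=6, step(3)=10, step(4)=16, step(5)=26, step(6)=42, ..., step(7)=68

Answer: 68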